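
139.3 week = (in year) 2.672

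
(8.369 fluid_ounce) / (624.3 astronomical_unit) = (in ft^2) 2.853e-17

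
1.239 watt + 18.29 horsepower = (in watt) 1.364e+04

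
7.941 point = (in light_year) 2.961e-19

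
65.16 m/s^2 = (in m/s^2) 65.16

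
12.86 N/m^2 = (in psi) 0.001865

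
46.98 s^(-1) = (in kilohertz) 0.04698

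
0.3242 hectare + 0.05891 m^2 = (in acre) 0.8011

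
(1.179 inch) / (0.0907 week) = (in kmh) 1.965e-06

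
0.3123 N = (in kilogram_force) 0.03185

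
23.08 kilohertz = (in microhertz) 2.308e+10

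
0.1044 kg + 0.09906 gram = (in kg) 0.1045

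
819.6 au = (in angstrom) 1.226e+24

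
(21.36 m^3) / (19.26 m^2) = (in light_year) 1.172e-16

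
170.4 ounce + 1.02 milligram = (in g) 4831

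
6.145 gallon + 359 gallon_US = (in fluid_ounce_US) 4.674e+04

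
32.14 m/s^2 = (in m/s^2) 32.14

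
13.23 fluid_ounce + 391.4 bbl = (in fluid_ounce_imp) 2.19e+06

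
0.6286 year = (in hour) 5507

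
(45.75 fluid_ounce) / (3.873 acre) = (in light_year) 9.124e-24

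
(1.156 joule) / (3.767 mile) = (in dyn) 19.07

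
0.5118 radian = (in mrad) 511.8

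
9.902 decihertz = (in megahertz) 9.902e-07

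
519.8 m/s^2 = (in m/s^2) 519.8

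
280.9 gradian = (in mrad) 4412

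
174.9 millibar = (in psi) 2.537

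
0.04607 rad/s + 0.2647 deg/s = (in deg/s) 2.904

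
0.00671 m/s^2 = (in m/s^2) 0.00671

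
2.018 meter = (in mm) 2018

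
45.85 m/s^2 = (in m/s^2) 45.85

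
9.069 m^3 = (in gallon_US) 2396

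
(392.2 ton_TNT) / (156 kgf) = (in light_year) 1.134e-07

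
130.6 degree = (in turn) 0.3628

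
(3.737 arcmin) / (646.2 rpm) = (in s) 1.606e-05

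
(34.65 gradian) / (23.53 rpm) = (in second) 0.2209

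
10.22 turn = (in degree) 3679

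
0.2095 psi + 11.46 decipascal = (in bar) 0.01446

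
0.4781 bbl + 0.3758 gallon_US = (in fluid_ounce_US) 2618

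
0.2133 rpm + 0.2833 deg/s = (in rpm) 0.2605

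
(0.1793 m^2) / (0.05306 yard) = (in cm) 369.6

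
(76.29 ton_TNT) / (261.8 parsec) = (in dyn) 0.003951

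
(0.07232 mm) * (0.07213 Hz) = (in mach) 1.532e-08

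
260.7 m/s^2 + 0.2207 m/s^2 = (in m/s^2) 260.9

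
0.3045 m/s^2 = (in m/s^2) 0.3045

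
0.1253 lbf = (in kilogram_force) 0.05684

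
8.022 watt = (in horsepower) 0.01076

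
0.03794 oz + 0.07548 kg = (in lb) 0.1688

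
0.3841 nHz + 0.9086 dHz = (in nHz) 9.086e+07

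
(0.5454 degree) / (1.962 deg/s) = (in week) 4.596e-07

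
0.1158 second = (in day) 1.34e-06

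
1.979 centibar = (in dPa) 1.979e+04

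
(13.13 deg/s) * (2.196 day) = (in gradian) 2.768e+06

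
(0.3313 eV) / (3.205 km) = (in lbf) 3.723e-24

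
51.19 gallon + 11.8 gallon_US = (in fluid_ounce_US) 8063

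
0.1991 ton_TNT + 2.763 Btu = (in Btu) 7.896e+05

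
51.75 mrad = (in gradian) 3.295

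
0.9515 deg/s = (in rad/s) 0.01661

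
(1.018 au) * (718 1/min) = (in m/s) 1.822e+12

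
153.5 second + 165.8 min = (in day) 0.1169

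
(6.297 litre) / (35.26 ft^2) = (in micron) 1922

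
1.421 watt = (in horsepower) 0.001906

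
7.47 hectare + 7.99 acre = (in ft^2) 1.152e+06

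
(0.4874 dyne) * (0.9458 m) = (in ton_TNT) 1.102e-15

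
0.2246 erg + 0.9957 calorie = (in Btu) 0.003949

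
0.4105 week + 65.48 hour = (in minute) 8067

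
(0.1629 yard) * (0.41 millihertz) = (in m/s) 6.107e-05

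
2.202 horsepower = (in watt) 1642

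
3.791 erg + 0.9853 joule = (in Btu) 0.0009339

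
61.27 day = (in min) 8.823e+04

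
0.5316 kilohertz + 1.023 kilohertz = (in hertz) 1555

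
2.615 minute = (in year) 4.975e-06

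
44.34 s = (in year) 1.406e-06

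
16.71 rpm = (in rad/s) 1.75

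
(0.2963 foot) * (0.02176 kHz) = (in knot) 3.82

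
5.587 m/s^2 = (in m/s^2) 5.587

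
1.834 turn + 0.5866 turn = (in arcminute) 5.228e+04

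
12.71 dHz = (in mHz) 1271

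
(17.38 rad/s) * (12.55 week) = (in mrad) 1.319e+11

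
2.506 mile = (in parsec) 1.307e-13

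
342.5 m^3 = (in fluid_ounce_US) 1.158e+07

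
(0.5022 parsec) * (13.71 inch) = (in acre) 1.333e+12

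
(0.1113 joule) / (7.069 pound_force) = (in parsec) 1.147e-19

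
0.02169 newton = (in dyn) 2169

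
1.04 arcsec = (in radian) 5.042e-06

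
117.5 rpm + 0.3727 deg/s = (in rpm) 117.6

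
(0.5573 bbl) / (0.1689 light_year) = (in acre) 1.37e-20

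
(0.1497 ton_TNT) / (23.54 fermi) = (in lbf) 5.982e+21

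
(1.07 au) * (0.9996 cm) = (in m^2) 1.6e+09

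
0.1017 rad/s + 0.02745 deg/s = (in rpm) 0.9757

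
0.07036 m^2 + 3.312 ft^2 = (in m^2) 0.3781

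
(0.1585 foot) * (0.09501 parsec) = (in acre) 3.5e+10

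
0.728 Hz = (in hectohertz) 0.00728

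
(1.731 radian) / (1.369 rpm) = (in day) 0.0001397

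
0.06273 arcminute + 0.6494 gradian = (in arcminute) 35.13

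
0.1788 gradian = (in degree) 0.1609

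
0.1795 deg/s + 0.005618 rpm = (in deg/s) 0.2132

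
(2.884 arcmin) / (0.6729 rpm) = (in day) 1.378e-07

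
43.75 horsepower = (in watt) 3.262e+04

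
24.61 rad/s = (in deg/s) 1410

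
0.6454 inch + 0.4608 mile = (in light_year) 7.839e-14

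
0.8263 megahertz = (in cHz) 8.263e+07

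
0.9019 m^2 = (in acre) 0.0002229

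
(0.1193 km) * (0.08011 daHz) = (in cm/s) 9557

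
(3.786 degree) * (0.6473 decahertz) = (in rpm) 4.084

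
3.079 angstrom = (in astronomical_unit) 2.058e-21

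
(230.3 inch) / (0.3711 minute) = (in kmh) 0.9458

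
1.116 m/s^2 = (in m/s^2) 1.116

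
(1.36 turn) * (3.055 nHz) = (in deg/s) 1.496e-06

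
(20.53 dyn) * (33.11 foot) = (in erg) 2.072e+04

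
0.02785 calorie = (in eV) 7.273e+17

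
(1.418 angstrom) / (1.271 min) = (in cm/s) 1.859e-10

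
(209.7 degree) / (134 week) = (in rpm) 4.313e-07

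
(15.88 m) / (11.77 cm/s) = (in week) 0.0002231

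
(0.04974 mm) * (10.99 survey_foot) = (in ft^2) 0.001793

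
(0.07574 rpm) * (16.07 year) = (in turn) 6.397e+05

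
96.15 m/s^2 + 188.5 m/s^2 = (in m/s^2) 284.6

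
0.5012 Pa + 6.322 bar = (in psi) 91.69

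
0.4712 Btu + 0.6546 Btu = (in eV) 7.414e+21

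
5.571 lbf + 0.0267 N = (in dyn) 2.481e+06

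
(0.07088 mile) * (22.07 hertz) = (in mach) 7.394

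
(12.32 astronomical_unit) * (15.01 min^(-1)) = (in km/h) 1.66e+12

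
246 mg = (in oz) 0.008677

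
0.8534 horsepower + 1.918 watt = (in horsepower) 0.856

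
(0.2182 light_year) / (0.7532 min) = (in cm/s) 4.568e+15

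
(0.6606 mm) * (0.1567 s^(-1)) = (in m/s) 0.0001035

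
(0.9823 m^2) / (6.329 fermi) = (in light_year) 0.01641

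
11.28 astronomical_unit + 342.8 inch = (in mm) 1.687e+15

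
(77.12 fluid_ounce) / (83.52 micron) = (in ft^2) 293.9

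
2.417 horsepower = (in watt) 1802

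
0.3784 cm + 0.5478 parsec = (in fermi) 1.69e+31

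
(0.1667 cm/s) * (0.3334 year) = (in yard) 1.917e+04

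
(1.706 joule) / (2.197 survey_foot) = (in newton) 2.548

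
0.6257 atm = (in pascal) 6.34e+04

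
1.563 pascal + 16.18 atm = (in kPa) 1639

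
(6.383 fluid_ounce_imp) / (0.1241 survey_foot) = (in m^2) 0.004795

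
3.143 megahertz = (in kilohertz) 3143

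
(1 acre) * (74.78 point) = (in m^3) 106.8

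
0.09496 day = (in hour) 2.279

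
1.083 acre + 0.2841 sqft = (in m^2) 4383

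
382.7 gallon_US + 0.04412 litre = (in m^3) 1.449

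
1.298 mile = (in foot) 6853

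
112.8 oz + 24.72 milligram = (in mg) 3.198e+06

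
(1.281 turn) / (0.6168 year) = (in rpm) 3.951e-06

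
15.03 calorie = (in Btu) 0.0596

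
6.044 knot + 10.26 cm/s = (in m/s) 3.212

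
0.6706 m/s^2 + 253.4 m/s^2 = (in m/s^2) 254.1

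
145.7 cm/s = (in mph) 3.259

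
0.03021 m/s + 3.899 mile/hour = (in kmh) 6.384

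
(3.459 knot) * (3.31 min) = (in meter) 353.4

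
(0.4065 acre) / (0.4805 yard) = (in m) 3744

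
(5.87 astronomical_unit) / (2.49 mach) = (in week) 1713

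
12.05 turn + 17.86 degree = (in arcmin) 2.614e+05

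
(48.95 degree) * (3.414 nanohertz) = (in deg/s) 1.671e-07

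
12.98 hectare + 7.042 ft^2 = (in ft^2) 1.397e+06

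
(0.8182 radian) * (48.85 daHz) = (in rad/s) 399.7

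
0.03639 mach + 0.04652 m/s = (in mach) 0.03653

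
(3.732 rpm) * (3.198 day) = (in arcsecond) 2.227e+10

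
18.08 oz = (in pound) 1.13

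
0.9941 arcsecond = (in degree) 0.0002761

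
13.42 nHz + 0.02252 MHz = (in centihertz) 2.252e+06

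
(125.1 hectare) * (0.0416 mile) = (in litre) 8.375e+10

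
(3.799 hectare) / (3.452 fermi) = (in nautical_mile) 5.942e+15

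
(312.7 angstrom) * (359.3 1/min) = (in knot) 3.64e-07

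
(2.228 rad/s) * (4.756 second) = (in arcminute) 3.643e+04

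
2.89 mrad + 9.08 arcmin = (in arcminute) 19.02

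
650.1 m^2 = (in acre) 0.1606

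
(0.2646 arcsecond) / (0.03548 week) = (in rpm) 5.709e-10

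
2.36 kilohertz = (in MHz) 0.00236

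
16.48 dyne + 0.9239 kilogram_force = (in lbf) 2.037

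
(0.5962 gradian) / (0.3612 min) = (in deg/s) 0.02476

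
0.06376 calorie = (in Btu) 0.0002529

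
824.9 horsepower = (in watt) 6.151e+05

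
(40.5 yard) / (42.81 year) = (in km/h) 9.875e-08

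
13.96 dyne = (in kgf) 1.424e-05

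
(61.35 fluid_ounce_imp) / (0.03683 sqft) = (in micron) 5.094e+05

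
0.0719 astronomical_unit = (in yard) 1.176e+10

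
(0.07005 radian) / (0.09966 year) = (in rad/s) 2.229e-08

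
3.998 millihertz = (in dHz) 0.03998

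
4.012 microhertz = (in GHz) 4.012e-15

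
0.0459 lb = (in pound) 0.0459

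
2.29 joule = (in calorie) 0.5473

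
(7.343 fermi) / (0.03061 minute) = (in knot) 7.772e-15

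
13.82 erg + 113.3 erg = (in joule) 1.271e-05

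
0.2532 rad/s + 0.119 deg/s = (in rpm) 2.438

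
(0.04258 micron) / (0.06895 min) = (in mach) 3.023e-11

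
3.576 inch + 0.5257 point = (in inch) 3.583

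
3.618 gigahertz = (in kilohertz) 3.618e+06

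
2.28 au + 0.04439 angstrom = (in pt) 9.668e+14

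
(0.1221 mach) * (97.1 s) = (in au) 2.699e-08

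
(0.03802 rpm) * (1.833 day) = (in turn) 100.4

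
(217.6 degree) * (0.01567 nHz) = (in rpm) 5.683e-10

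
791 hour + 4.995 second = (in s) 2.848e+06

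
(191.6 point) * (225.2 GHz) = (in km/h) 5.48e+10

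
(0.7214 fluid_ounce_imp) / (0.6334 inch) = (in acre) 3.148e-07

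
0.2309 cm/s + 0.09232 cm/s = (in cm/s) 0.3232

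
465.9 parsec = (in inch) 5.66e+20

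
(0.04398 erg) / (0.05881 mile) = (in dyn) 4.647e-06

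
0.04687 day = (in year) 0.0001284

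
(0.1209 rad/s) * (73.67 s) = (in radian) 8.907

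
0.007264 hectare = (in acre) 0.01795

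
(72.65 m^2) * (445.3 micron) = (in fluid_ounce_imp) 1139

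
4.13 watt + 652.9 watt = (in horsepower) 0.8811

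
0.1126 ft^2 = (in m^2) 0.01046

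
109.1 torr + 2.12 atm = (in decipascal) 2.294e+06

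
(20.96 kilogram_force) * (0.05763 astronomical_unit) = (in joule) 1.772e+12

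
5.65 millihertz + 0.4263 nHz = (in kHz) 5.65e-06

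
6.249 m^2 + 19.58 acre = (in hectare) 7.924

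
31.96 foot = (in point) 2.761e+04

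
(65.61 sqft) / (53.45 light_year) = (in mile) 7.49e-21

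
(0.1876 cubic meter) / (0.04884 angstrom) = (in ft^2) 4.135e+11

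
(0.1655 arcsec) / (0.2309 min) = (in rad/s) 5.792e-08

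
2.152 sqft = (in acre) 4.94e-05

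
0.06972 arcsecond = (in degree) 1.937e-05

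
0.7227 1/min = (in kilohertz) 1.205e-05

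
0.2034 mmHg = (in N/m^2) 27.12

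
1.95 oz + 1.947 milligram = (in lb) 0.1219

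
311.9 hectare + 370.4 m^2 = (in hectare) 311.9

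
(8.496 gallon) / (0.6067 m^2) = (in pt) 150.3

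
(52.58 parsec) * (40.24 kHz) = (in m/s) 6.529e+22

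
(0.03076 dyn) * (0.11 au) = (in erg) 5.062e+10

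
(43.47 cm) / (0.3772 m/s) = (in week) 1.905e-06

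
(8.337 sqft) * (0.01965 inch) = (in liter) 0.3866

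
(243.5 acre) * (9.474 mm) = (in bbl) 5.872e+04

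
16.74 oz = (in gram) 474.6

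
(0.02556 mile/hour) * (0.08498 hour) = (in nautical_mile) 0.001887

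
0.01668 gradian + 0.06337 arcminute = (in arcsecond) 57.85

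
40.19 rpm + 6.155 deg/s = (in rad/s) 4.316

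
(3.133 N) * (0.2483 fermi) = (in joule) 7.779e-16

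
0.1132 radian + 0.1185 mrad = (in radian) 0.1133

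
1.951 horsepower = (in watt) 1455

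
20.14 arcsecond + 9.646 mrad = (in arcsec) 2010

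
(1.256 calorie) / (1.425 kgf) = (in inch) 14.81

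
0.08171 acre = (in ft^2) 3559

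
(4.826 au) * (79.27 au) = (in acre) 2.116e+21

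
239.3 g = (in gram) 239.3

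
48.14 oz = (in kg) 1.365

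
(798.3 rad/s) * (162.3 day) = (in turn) 1.782e+09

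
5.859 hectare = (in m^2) 5.859e+04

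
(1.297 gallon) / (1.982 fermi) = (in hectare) 2.477e+08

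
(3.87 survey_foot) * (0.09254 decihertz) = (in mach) 3.206e-05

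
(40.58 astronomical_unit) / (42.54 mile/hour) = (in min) 5.32e+09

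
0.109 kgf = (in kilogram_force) 0.109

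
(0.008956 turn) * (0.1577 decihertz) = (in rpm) 0.008474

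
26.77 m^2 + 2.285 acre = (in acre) 2.292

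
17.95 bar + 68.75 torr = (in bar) 18.04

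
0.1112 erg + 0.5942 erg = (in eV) 4.403e+11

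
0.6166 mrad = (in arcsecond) 127.2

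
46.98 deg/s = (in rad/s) 0.82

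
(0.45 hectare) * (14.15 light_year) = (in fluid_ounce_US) 2.037e+25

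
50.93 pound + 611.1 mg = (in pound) 50.93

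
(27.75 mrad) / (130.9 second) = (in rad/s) 0.000212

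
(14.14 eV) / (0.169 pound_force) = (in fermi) 0.003014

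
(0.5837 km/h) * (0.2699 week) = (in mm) 2.647e+07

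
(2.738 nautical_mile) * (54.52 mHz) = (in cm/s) 2.765e+04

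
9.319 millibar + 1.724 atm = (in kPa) 175.6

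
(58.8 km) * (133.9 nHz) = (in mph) 0.01761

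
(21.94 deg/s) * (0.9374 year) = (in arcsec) 2.335e+12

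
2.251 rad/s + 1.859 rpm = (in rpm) 23.35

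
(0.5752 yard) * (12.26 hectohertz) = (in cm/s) 6.448e+04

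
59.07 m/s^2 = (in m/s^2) 59.07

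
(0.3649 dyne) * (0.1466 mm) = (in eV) 3.339e+09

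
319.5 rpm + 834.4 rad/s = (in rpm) 8287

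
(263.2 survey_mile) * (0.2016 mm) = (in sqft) 919.2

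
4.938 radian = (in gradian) 314.4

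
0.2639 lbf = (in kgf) 0.1197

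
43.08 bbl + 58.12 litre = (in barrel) 43.45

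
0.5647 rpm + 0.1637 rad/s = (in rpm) 2.128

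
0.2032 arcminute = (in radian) 5.911e-05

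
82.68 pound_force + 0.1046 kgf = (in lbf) 82.91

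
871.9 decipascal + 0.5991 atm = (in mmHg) 456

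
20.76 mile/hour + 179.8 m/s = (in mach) 0.5553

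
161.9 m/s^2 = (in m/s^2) 161.9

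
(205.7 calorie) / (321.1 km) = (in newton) 0.00268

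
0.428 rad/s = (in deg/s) 24.52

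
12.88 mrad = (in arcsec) 2657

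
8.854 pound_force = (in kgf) 4.016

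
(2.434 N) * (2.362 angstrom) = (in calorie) 1.374e-10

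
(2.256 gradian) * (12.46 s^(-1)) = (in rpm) 4.216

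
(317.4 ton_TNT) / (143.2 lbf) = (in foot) 6.84e+09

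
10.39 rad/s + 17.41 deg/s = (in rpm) 102.1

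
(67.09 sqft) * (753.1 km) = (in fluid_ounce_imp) 1.652e+11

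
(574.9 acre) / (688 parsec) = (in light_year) 1.158e-29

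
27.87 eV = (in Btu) 4.232e-21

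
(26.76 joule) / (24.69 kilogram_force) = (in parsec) 3.582e-18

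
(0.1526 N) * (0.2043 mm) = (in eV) 1.946e+14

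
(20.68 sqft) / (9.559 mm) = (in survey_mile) 0.1249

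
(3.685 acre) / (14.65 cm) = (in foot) 3.34e+05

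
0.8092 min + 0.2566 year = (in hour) 2248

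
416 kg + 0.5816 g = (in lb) 917.1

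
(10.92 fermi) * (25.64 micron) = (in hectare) 2.8e-23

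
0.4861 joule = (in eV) 3.034e+18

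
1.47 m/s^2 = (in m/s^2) 1.47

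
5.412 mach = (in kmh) 6634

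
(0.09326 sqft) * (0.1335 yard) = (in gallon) 0.2794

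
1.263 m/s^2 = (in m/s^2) 1.263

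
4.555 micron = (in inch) 0.0001793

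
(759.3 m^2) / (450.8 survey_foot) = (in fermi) 5.526e+15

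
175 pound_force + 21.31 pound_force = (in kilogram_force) 89.04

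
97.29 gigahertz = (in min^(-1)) 5.837e+12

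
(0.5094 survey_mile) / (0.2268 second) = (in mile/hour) 8086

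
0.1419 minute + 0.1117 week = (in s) 6.756e+04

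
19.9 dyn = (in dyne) 19.9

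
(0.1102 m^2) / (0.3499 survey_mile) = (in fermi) 1.957e+11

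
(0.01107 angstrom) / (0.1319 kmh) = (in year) 9.581e-19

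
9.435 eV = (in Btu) 1.433e-21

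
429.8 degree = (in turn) 1.194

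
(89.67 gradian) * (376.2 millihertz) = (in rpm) 5.06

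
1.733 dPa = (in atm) 1.71e-06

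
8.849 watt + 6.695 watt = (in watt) 15.54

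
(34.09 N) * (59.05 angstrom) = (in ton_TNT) 4.811e-17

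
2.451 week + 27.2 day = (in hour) 1065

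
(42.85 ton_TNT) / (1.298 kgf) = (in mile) 8.752e+06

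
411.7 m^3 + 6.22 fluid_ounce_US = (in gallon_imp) 9.056e+04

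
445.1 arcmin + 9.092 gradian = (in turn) 0.04334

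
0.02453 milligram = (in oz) 8.653e-07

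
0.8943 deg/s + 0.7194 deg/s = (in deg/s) 1.614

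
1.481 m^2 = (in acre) 0.000366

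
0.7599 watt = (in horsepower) 0.001019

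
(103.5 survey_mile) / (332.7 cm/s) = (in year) 0.001588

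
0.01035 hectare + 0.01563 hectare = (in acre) 0.0642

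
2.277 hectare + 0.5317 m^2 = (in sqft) 2.451e+05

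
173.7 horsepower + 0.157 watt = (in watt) 1.295e+05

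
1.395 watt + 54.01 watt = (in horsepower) 0.0743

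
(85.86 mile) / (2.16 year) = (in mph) 0.004538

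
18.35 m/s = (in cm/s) 1835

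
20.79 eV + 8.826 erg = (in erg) 8.826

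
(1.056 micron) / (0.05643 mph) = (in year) 1.327e-12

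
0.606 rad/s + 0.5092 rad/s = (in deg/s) 63.9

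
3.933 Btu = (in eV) 2.59e+22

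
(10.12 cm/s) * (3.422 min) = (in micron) 2.078e+07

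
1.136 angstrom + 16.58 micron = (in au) 1.108e-16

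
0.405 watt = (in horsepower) 0.0005431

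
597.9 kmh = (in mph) 371.5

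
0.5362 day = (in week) 0.0766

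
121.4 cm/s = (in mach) 0.003565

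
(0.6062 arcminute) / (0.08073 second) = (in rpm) 0.02086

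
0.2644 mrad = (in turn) 4.208e-05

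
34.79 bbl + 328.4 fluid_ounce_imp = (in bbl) 34.85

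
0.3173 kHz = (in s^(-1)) 317.3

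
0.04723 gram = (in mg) 47.23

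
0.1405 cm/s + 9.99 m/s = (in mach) 0.02934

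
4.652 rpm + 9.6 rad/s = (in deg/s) 578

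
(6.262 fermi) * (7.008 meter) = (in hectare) 4.388e-18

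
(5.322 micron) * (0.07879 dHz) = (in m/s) 4.193e-08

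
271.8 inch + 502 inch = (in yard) 21.49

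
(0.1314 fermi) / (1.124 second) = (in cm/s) 1.169e-14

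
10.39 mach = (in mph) 7914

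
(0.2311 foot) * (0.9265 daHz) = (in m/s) 0.6526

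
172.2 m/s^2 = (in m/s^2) 172.2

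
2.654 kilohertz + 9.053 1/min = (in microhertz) 2.654e+09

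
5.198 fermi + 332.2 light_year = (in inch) 1.237e+20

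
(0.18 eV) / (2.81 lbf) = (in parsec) 7.477e-38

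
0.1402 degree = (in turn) 0.0003894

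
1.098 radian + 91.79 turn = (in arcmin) 1.986e+06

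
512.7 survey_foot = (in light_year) 1.652e-14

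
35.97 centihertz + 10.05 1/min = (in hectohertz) 0.005272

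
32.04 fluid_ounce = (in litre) 0.9475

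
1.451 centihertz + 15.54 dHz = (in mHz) 1569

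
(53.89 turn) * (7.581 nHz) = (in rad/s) 2.567e-06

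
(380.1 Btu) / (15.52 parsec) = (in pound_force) 1.883e-13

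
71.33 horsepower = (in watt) 5.319e+04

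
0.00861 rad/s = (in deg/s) 0.4933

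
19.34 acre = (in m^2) 7.827e+04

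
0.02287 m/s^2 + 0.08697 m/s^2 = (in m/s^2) 0.1098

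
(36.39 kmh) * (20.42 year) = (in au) 0.04351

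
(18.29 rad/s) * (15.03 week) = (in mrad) 1.663e+11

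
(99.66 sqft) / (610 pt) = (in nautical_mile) 0.02323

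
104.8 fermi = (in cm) 1.048e-11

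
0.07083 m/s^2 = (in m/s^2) 0.07083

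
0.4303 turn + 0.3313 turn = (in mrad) 4785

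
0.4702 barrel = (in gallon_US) 19.75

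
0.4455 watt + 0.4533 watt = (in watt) 0.8988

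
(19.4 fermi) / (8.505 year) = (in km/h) 2.604e-22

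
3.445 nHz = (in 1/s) 3.445e-09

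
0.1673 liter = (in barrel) 0.001052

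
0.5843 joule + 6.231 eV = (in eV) 3.647e+18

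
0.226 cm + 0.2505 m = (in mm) 252.8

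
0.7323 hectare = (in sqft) 7.882e+04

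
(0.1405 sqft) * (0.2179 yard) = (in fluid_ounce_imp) 91.53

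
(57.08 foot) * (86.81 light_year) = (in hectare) 1.429e+15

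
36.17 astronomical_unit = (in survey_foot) 1.775e+13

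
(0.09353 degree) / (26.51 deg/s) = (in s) 0.003528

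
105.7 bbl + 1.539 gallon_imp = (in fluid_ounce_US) 5.685e+05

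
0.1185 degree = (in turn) 0.0003292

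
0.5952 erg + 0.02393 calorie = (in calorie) 0.02393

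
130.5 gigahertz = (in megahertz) 1.305e+05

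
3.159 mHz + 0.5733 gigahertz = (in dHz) 5.733e+09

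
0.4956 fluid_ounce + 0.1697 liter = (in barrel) 0.00116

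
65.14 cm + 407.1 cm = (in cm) 472.2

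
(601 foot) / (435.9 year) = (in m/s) 1.333e-08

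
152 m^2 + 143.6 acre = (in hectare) 58.13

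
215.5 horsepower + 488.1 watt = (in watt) 1.612e+05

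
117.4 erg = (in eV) 7.328e+13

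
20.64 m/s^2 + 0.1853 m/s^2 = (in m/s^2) 20.83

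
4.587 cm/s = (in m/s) 0.04587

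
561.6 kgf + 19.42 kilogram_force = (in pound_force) 1281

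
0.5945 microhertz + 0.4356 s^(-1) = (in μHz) 4.356e+05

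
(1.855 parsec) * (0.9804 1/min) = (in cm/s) 9.353e+16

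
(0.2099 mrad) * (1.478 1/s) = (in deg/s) 0.01777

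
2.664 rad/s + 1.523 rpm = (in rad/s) 2.823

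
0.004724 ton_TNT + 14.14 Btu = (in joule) 1.978e+07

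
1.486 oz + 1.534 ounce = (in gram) 85.62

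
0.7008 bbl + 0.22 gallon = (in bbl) 0.706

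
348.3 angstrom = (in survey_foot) 1.143e-07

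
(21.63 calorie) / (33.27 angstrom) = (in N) 2.72e+10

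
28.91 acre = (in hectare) 11.7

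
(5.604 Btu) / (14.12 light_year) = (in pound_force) 9.95e-15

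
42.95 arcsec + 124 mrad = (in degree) 7.117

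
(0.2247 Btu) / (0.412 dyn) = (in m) 5.754e+07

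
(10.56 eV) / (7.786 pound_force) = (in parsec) 1.583e-36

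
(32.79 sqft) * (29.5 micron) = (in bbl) 0.0005652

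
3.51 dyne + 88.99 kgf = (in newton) 872.7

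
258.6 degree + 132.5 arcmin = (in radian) 4.552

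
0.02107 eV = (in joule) 3.376e-21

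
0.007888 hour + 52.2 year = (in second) 1.646e+09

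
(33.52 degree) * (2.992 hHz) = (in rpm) 1672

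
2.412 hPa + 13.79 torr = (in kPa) 2.08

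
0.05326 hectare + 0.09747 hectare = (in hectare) 0.1507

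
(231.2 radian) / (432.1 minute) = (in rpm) 0.08516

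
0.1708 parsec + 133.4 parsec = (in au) 2.755e+07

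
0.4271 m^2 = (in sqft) 4.597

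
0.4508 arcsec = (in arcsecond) 0.4508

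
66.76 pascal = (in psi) 0.009683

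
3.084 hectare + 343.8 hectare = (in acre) 857.2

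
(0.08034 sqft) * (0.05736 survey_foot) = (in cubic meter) 0.0001305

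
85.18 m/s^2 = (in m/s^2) 85.18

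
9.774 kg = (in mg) 9.774e+06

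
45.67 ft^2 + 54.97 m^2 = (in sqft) 637.4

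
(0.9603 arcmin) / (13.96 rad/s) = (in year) 6.345e-13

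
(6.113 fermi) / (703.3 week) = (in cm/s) 1.437e-21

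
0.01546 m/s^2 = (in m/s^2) 0.01546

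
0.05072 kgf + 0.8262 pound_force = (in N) 4.173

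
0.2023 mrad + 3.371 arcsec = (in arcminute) 0.7516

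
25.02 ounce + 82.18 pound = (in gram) 3.799e+04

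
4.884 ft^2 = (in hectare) 4.537e-05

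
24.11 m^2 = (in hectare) 0.002411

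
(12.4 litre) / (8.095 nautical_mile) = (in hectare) 8.271e-11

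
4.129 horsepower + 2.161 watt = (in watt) 3081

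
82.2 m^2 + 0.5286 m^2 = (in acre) 0.02044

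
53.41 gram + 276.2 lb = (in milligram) 1.253e+08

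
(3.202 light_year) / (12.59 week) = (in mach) 1.168e+07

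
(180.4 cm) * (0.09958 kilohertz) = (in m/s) 179.6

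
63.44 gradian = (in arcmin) 3426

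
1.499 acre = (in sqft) 6.53e+04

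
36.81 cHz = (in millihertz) 368.1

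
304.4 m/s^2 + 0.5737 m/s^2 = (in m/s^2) 305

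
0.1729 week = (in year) 0.003316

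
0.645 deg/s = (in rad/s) 0.01126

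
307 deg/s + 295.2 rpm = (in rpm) 346.4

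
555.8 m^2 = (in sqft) 5983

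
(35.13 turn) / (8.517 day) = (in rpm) 0.002864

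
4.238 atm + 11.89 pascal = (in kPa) 429.4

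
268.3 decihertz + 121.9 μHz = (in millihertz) 2.683e+04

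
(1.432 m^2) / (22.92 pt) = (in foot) 581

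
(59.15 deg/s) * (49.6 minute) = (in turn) 489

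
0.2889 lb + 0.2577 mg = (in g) 131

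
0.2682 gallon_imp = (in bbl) 0.007669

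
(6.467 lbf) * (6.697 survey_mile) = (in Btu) 293.9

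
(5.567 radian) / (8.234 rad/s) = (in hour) 0.0001878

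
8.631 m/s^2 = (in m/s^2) 8.631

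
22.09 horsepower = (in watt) 1.647e+04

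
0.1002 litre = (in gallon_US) 0.02647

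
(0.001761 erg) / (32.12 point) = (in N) 1.554e-08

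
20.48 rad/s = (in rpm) 195.6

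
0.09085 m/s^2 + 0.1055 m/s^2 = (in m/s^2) 0.1963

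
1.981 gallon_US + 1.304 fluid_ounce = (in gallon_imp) 1.658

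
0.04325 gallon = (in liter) 0.1637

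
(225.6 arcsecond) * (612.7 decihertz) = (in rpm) 0.6399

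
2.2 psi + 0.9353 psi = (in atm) 0.2133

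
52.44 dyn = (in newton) 0.0005244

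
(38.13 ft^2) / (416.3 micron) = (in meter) 8509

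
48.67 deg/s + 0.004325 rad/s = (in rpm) 8.153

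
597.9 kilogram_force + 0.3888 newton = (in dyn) 5.864e+08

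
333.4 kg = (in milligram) 3.334e+08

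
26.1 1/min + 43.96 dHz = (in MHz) 4.831e-06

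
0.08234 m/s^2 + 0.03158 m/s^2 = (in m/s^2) 0.1139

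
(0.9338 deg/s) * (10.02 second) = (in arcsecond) 3.368e+04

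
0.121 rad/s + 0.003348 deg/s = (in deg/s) 6.936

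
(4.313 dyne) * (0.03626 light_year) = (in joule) 1.48e+10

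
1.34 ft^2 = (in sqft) 1.34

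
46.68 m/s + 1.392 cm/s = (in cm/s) 4669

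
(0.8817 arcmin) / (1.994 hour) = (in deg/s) 2.047e-06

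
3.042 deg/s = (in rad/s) 0.05309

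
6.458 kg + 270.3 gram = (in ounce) 237.3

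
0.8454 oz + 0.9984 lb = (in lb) 1.051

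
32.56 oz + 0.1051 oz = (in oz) 32.67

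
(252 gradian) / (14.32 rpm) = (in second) 2.64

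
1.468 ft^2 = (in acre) 3.37e-05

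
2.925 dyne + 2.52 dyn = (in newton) 5.445e-05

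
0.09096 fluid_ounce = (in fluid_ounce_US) 0.09096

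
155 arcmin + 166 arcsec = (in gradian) 2.922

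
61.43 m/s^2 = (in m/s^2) 61.43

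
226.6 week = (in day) 1586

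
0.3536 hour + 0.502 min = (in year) 4.132e-05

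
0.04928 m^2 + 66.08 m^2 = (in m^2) 66.13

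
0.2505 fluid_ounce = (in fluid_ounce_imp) 0.2607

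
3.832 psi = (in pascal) 2.642e+04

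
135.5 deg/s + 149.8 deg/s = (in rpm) 47.55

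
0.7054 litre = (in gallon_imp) 0.1552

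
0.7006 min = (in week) 6.95e-05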